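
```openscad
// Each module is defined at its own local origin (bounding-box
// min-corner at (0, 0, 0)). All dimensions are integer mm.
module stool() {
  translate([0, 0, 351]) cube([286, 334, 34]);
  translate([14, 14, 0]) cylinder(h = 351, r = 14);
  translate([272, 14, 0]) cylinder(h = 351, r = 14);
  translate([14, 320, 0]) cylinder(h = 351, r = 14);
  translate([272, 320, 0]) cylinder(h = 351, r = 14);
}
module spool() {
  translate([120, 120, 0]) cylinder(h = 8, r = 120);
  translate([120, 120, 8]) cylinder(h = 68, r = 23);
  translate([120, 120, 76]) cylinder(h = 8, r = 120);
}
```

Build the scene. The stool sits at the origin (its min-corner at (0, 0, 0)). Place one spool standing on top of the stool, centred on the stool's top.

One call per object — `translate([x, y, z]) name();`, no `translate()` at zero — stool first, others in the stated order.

stool();
translate([23, 47, 385]) spool();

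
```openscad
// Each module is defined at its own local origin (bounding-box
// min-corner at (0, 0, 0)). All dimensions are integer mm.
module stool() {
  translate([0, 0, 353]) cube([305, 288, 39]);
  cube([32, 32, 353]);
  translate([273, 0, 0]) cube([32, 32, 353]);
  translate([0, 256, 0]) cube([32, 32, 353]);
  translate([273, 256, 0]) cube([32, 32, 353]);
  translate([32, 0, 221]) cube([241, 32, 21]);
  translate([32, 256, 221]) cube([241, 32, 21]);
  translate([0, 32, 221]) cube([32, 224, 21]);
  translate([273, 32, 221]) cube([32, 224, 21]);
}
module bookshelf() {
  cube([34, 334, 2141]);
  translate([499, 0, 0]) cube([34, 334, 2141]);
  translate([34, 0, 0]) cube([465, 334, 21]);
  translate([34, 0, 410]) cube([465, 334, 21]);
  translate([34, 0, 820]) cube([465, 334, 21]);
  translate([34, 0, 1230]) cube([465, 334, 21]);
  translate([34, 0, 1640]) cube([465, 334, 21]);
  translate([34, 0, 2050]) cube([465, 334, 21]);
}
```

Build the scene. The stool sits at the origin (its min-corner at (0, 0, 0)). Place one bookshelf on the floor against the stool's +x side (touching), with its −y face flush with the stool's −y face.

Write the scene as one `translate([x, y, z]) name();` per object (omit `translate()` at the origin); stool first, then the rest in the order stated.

stool();
translate([305, 0, 0]) bookshelf();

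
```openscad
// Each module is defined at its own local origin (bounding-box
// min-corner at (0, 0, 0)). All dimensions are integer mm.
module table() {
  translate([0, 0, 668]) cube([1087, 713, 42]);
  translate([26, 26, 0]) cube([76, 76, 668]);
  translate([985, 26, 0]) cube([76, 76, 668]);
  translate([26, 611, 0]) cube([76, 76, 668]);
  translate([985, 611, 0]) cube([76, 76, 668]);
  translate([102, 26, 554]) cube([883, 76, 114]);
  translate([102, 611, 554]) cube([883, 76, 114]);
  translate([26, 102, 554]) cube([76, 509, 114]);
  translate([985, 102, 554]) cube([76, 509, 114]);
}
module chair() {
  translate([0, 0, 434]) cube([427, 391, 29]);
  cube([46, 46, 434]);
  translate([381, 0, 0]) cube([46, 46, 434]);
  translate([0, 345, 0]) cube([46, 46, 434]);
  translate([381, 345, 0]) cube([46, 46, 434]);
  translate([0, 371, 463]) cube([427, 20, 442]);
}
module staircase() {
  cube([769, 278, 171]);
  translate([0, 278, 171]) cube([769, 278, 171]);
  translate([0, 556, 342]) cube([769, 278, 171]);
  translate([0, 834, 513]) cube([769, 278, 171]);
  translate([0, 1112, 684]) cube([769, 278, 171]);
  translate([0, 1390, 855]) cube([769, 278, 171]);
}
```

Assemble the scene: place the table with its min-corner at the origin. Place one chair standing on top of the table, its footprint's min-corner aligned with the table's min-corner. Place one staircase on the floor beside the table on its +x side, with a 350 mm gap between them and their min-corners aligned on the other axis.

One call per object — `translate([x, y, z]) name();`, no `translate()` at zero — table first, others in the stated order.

table();
translate([0, 0, 710]) chair();
translate([1437, 0, 0]) staircase();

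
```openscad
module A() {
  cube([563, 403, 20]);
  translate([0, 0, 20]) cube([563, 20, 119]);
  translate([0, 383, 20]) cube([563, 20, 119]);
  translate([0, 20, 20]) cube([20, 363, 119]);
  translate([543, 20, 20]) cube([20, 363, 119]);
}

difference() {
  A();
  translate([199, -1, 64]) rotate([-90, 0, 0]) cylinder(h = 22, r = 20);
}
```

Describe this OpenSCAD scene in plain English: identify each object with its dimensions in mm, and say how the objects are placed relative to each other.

A is an open-topped rectangular box: outside dimensions 563×403×139 mm, with a uniform wall and base thickness of 20 mm. The base is a full 563×403 slab on the floor; four walls sit on top of the base. The front and back walls (the −y and +y sides) span the full width; the two side walls fit between them.

The open box has a circular hole of radius 20 mm through its front wall, centred at (x = 199, z = 64).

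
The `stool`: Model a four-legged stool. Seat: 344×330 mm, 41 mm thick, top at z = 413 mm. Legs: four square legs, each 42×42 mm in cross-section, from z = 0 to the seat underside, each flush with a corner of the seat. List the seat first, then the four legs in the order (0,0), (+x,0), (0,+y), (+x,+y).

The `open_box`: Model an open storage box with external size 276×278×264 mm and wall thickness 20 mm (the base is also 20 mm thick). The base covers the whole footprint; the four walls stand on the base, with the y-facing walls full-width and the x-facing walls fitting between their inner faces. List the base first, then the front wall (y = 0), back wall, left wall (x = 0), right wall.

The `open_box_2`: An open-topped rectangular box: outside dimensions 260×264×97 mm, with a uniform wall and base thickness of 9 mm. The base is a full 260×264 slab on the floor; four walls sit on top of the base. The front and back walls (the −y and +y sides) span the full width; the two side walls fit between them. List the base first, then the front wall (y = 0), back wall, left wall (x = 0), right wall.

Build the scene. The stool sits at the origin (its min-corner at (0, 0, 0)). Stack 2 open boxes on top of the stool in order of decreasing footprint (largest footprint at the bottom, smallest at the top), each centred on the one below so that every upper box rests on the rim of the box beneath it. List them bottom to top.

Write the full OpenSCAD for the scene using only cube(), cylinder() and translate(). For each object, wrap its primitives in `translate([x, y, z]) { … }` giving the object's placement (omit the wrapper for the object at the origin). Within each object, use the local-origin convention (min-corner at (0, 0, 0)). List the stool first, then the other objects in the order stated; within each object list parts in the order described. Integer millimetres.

translate([0, 0, 372]) cube([344, 330, 41]);
cube([42, 42, 372]);
translate([302, 0, 0]) cube([42, 42, 372]);
translate([0, 288, 0]) cube([42, 42, 372]);
translate([302, 288, 0]) cube([42, 42, 372]);
translate([34, 26, 413]) {
  cube([276, 278, 20]);
  translate([0, 0, 20]) cube([276, 20, 244]);
  translate([0, 258, 20]) cube([276, 20, 244]);
  translate([0, 20, 20]) cube([20, 238, 244]);
  translate([256, 20, 20]) cube([20, 238, 244]);
}
translate([42, 33, 677]) {
  cube([260, 264, 9]);
  translate([0, 0, 9]) cube([260, 9, 88]);
  translate([0, 255, 9]) cube([260, 9, 88]);
  translate([0, 9, 9]) cube([9, 246, 88]);
  translate([251, 9, 9]) cube([9, 246, 88]);
}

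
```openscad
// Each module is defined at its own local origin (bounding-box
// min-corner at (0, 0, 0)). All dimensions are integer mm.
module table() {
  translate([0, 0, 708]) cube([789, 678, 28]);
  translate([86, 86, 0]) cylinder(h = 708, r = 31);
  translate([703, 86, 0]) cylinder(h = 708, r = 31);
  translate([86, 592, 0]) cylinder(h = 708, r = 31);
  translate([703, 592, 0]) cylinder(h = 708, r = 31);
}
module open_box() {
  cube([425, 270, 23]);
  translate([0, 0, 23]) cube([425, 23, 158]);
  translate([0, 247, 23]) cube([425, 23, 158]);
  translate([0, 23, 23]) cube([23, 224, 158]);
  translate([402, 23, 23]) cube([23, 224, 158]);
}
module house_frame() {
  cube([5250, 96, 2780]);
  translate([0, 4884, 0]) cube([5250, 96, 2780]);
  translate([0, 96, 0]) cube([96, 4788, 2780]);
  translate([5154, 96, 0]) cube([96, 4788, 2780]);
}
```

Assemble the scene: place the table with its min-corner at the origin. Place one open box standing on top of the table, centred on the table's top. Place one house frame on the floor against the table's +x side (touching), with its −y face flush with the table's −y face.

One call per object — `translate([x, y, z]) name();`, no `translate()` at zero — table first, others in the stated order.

table();
translate([182, 204, 736]) open_box();
translate([789, 0, 0]) house_frame();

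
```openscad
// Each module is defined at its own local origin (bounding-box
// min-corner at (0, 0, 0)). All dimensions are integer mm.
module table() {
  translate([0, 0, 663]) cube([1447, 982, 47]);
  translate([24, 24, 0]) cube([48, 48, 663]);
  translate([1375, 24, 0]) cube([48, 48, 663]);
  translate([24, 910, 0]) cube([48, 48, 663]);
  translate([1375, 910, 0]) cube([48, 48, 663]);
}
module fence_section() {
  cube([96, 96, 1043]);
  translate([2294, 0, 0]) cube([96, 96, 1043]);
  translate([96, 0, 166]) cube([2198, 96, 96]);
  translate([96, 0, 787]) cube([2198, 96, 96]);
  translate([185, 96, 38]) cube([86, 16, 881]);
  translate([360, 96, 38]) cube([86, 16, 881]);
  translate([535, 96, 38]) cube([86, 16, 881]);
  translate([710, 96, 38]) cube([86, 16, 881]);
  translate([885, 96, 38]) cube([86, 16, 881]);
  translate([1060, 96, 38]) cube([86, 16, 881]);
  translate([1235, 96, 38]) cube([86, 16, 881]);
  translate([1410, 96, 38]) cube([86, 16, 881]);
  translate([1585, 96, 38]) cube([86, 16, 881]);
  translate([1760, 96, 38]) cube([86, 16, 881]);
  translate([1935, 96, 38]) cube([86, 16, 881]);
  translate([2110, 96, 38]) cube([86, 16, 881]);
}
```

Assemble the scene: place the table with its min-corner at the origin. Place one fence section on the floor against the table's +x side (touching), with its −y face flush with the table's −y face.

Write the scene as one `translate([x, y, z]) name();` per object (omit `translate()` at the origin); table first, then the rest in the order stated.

table();
translate([1447, 0, 0]) fence_section();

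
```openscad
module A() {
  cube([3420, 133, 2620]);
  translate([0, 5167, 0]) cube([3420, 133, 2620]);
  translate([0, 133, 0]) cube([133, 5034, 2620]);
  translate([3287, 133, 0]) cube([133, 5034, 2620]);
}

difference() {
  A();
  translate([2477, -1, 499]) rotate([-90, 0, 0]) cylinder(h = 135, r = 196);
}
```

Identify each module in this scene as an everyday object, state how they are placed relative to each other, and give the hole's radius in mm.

The subtracted cylinder has r = 196 mm.

A is a house frame. The house frame has a circular hole through its front wall. The hole's radius is 196 mm.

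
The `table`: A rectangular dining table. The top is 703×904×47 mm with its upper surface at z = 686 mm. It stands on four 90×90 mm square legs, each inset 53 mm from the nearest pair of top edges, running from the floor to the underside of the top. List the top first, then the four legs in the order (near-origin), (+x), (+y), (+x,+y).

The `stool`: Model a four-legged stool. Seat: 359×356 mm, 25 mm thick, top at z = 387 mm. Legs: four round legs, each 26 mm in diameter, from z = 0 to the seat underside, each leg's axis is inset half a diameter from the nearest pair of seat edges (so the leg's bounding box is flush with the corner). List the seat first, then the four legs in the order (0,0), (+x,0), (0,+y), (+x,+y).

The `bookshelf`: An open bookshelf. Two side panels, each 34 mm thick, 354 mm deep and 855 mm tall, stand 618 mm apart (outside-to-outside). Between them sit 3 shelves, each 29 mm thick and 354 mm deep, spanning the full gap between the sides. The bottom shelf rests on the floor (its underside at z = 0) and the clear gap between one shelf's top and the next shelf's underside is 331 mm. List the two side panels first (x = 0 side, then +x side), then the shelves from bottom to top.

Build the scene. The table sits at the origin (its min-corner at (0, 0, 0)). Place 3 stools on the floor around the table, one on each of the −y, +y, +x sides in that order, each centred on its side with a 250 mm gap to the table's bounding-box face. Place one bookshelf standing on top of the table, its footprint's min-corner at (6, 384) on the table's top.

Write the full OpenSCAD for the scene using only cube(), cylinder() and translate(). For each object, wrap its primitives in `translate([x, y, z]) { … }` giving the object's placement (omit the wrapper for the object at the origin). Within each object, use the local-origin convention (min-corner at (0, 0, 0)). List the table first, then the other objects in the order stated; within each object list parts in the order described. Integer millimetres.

translate([0, 0, 639]) cube([703, 904, 47]);
translate([53, 53, 0]) cube([90, 90, 639]);
translate([560, 53, 0]) cube([90, 90, 639]);
translate([53, 761, 0]) cube([90, 90, 639]);
translate([560, 761, 0]) cube([90, 90, 639]);
translate([172, -606, 0]) {
  translate([0, 0, 362]) cube([359, 356, 25]);
  translate([13, 13, 0]) cylinder(h = 362, r = 13);
  translate([346, 13, 0]) cylinder(h = 362, r = 13);
  translate([13, 343, 0]) cylinder(h = 362, r = 13);
  translate([346, 343, 0]) cylinder(h = 362, r = 13);
}
translate([172, 1154, 0]) {
  translate([0, 0, 362]) cube([359, 356, 25]);
  translate([13, 13, 0]) cylinder(h = 362, r = 13);
  translate([346, 13, 0]) cylinder(h = 362, r = 13);
  translate([13, 343, 0]) cylinder(h = 362, r = 13);
  translate([346, 343, 0]) cylinder(h = 362, r = 13);
}
translate([953, 274, 0]) {
  translate([0, 0, 362]) cube([359, 356, 25]);
  translate([13, 13, 0]) cylinder(h = 362, r = 13);
  translate([346, 13, 0]) cylinder(h = 362, r = 13);
  translate([13, 343, 0]) cylinder(h = 362, r = 13);
  translate([346, 343, 0]) cylinder(h = 362, r = 13);
}
translate([6, 384, 686]) {
  cube([34, 354, 855]);
  translate([584, 0, 0]) cube([34, 354, 855]);
  translate([34, 0, 0]) cube([550, 354, 29]);
  translate([34, 0, 360]) cube([550, 354, 29]);
  translate([34, 0, 720]) cube([550, 354, 29]);
}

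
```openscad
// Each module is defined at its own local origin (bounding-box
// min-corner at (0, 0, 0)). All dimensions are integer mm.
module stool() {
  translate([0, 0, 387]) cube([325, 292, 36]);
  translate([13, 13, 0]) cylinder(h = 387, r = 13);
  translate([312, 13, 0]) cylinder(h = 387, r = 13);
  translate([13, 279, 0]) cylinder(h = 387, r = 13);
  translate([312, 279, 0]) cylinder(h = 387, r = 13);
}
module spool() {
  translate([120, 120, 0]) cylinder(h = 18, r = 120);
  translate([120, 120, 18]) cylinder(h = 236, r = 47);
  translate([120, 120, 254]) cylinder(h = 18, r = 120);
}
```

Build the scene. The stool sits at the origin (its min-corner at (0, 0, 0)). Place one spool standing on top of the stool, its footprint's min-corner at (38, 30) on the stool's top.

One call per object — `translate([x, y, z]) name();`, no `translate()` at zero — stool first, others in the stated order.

stool();
translate([38, 30, 423]) spool();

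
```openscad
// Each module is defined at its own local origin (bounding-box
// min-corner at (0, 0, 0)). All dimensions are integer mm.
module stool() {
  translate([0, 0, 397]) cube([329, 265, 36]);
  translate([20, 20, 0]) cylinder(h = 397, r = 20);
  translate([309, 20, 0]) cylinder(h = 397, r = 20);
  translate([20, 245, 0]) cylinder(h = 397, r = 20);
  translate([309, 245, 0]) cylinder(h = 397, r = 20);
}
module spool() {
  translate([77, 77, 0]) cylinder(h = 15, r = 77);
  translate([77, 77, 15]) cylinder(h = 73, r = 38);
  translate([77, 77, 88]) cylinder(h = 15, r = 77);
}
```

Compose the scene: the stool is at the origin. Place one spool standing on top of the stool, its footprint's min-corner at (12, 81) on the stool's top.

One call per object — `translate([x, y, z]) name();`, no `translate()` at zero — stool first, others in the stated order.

stool();
translate([12, 81, 433]) spool();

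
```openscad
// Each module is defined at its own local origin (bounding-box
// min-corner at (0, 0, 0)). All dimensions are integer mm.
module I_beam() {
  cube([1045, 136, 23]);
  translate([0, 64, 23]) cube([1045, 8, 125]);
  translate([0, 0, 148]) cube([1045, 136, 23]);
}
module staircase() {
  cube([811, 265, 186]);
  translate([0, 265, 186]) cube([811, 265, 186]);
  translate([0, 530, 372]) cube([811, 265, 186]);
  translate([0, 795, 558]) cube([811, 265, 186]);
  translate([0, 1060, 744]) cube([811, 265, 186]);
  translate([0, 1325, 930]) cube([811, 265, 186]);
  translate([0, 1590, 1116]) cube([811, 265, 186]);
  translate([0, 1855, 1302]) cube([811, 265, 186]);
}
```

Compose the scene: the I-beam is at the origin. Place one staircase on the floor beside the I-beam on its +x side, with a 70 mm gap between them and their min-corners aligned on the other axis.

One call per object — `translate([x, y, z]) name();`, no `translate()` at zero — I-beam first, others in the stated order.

I_beam();
translate([1115, 0, 0]) staircase();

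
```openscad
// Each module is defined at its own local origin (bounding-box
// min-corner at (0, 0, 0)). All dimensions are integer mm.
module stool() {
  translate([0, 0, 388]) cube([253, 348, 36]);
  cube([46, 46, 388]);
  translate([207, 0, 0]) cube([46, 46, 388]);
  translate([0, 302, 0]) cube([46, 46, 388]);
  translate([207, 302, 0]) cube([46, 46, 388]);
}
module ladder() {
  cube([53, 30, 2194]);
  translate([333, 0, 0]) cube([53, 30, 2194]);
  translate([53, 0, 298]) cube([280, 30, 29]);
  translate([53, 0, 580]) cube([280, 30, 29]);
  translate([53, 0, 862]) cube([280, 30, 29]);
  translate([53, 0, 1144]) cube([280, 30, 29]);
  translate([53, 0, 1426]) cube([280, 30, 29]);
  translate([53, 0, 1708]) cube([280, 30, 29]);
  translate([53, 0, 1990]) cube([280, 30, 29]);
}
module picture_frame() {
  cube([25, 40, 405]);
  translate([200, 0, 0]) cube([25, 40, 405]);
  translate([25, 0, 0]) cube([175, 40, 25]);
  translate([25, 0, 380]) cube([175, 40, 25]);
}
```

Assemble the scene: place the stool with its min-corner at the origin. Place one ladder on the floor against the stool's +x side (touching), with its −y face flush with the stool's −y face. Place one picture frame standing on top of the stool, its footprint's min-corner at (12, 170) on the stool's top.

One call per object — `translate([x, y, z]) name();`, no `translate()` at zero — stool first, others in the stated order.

stool();
translate([253, 0, 0]) ladder();
translate([12, 170, 424]) picture_frame();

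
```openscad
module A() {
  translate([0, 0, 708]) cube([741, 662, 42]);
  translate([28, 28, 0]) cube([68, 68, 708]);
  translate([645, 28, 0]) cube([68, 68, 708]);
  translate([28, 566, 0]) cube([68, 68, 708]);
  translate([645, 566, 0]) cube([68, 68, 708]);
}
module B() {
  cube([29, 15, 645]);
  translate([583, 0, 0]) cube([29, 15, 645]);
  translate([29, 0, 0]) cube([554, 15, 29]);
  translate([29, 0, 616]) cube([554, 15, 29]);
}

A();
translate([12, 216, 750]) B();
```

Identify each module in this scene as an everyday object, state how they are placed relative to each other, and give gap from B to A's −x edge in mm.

The picture frame's min-x is at 12; the table's min-x is 0; gap = 12 mm.

A is a table. B is a picture frame. The picture frame is on top of the table. The gap from the picture frame to the table's −x edge is 12 mm.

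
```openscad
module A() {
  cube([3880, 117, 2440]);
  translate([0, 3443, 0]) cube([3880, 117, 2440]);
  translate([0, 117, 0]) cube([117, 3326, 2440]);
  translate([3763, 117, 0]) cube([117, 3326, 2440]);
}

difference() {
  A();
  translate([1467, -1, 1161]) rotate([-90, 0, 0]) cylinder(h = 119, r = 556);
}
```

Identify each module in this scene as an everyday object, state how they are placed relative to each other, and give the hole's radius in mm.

A is a house frame. The house frame has a circular hole through its front wall. The hole's radius is 556 mm.

The subtracted cylinder has r = 556 mm.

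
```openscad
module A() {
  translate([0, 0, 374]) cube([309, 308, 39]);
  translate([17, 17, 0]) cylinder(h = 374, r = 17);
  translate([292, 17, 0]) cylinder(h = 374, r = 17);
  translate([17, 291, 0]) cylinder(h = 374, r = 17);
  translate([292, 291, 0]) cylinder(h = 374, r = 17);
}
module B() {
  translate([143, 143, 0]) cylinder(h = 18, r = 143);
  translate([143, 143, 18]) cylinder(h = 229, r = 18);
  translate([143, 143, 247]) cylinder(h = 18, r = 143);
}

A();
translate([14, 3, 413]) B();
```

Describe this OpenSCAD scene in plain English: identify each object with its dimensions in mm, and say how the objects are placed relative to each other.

A is a simple wooden stool: a rectangular seat 309 mm (x) by 308 mm (y), 39 mm thick, top face at z = 413 mm, on four round legs, each 34 mm in diameter. The legs rest on z = 0, each leg's axis is inset half a diameter from the nearest pair of seat edges (so the leg's bounding box is flush with the corner).

B is a spool: two coaxial disc flanges of radius 143 mm and thickness 18 mm, joined by a core cylinder of radius 18 mm and height 229 mm. The lower flange rests on z = 0 and the three cylinders share a vertical axis.

The spool is on top of the stool.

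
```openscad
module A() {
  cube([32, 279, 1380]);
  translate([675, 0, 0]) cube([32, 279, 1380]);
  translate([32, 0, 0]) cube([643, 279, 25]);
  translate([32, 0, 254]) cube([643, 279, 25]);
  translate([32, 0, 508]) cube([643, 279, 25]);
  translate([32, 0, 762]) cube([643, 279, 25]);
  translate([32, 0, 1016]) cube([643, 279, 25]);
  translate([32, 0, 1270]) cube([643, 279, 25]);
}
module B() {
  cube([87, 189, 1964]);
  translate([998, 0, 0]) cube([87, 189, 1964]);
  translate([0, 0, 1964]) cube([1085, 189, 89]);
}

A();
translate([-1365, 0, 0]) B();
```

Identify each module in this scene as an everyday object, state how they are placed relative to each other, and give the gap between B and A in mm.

The door frame's nearest face is 280 mm from the bookshelf's −x face.

A is a bookshelf. B is a door frame. The door frame is on the floor beside the bookshelf on its −x side. The gap between the door frame and the bookshelf is 280 mm.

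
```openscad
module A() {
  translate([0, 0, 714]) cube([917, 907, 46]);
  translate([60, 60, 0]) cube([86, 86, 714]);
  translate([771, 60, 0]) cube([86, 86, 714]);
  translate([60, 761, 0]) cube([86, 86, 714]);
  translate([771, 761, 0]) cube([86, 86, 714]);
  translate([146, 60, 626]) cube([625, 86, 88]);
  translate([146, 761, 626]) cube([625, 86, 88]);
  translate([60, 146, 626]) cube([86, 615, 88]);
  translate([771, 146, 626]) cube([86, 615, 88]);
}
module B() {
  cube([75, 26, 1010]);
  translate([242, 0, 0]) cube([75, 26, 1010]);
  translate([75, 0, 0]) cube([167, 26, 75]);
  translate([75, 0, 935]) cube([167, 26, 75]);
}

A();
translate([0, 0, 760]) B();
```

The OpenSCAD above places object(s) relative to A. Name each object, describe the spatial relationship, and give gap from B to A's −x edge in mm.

A is a table. B is a picture frame. The picture frame is on top of the table. The gap from the picture frame to the table's −x edge is 0 mm.

The picture frame's min-x is at 0; the table's min-x is 0; gap = 0 mm.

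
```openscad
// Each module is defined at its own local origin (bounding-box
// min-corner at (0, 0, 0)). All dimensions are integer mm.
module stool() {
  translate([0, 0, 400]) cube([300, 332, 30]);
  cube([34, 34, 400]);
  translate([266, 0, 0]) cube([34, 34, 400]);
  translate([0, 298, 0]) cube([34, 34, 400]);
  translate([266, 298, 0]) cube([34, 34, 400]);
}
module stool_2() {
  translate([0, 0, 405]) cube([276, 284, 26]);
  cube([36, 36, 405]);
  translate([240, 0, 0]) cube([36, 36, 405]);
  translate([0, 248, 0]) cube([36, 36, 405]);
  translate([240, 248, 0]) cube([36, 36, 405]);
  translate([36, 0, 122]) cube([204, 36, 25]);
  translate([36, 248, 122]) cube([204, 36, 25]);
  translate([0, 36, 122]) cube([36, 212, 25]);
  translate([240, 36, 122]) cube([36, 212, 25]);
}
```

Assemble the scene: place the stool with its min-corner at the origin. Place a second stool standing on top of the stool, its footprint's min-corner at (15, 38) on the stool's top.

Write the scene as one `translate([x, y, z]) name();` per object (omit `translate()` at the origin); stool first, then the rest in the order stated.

stool();
translate([15, 38, 430]) stool_2();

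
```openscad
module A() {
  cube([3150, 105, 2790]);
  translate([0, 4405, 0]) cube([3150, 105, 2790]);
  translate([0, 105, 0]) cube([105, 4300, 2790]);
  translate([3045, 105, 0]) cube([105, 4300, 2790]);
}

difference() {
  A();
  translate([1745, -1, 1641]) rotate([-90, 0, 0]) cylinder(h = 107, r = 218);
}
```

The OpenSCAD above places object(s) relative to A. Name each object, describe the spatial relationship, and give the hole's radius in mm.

The subtracted cylinder has r = 218 mm.

A is a house frame. The house frame has a circular hole through its front wall. The hole's radius is 218 mm.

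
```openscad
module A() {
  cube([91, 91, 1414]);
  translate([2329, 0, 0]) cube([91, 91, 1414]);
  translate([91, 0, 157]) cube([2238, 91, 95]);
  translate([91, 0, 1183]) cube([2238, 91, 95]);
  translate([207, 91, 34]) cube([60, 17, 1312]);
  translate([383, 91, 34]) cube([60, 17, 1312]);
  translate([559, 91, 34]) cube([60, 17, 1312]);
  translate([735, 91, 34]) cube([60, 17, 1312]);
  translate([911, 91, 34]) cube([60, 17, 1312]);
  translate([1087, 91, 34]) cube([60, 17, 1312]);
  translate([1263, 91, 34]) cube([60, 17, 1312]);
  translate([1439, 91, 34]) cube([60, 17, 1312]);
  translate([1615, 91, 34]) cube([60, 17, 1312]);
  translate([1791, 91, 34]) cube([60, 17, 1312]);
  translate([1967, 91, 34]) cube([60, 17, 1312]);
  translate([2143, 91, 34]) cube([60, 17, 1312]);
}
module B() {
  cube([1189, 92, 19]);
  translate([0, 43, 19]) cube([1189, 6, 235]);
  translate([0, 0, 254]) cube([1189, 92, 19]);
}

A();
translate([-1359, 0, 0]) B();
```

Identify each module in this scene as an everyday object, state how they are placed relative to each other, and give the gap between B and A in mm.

A is a fence section. B is an I-beam. The I-beam is on the floor beside the fence section on its −x side. The gap between the I-beam and the fence section is 170 mm.

The I-beam's nearest face is 170 mm from the fence section's −x face.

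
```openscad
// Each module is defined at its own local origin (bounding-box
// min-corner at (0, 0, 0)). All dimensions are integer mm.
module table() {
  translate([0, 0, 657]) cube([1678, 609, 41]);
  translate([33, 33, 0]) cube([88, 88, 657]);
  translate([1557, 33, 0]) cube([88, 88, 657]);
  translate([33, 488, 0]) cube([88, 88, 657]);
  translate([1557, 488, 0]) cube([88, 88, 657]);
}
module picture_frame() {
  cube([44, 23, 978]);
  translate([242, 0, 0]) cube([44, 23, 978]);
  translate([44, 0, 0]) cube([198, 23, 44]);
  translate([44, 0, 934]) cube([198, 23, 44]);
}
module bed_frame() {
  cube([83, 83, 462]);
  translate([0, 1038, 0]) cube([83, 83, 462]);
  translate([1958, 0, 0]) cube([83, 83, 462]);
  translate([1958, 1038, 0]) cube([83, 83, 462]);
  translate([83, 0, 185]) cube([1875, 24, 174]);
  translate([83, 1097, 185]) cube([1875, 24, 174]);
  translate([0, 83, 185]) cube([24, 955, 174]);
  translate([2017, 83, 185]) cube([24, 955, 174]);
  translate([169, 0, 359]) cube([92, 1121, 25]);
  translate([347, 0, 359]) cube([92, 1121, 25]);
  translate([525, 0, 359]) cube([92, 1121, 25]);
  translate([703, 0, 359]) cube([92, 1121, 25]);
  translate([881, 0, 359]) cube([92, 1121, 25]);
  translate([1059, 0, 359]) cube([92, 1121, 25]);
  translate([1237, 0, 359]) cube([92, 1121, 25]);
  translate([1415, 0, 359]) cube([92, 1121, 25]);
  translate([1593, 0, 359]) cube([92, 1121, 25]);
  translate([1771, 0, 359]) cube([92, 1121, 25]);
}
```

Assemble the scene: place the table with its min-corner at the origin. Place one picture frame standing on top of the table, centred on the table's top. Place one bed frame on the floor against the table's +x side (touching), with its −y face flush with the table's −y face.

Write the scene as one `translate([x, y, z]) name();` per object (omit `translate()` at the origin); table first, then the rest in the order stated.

table();
translate([696, 293, 698]) picture_frame();
translate([1678, 0, 0]) bed_frame();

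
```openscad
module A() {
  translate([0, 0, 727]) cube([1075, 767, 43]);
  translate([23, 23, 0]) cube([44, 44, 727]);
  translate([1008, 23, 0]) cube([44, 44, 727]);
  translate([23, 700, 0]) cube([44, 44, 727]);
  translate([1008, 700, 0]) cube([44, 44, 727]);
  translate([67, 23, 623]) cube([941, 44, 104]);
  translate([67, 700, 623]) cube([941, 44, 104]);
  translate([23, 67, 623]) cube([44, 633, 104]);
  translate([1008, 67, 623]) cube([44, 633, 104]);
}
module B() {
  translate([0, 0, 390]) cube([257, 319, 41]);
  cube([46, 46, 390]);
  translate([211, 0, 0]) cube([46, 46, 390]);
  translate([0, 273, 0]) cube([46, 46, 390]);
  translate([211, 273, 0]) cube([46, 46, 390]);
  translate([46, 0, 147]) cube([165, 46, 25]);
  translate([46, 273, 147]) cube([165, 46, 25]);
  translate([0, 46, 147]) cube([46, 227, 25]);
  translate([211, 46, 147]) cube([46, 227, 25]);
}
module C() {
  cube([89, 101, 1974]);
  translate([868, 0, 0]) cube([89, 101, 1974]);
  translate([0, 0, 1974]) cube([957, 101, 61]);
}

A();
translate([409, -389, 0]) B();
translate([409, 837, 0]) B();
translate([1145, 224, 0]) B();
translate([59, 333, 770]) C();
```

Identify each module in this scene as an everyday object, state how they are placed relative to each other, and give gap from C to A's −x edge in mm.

A is a table. B is a stool. C is a door frame. Three stools sit around the table at the −y, +y, +x sides. The door frame is on top of the table, centred. The gap from the door frame to the table's −x edge is 59 mm.

The door frame's min-x is at 59; the table's min-x is 0; gap = 59 mm.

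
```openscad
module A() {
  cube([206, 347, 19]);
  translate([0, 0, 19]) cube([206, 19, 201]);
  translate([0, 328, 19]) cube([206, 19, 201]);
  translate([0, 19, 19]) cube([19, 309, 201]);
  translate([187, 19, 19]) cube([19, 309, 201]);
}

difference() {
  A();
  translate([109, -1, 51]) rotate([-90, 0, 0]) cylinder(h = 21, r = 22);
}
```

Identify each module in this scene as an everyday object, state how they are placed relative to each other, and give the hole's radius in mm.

A is an open box. The open box has a circular hole through its front wall. The hole's radius is 22 mm.

The subtracted cylinder has r = 22 mm.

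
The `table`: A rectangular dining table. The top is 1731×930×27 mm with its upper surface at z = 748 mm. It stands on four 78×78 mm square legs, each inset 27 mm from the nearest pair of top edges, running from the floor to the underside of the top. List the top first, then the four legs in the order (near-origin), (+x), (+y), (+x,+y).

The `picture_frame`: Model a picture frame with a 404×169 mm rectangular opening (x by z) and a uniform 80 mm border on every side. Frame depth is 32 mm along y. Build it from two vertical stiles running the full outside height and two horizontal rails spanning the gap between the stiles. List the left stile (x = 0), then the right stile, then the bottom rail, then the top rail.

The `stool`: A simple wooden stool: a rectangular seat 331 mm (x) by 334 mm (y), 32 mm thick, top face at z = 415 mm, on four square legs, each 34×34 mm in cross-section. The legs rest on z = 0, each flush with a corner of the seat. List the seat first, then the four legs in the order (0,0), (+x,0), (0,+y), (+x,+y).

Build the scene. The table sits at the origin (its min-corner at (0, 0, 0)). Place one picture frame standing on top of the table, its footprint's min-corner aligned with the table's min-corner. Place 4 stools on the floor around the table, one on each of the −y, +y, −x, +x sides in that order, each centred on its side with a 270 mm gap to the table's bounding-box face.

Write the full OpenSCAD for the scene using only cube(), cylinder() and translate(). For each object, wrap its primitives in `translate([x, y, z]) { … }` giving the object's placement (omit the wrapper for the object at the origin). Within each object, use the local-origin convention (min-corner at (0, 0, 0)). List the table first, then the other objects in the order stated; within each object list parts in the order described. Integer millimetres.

translate([0, 0, 721]) cube([1731, 930, 27]);
translate([27, 27, 0]) cube([78, 78, 721]);
translate([1626, 27, 0]) cube([78, 78, 721]);
translate([27, 825, 0]) cube([78, 78, 721]);
translate([1626, 825, 0]) cube([78, 78, 721]);
translate([0, 0, 748]) {
  cube([80, 32, 329]);
  translate([484, 0, 0]) cube([80, 32, 329]);
  translate([80, 0, 0]) cube([404, 32, 80]);
  translate([80, 0, 249]) cube([404, 32, 80]);
}
translate([700, -604, 0]) {
  translate([0, 0, 383]) cube([331, 334, 32]);
  cube([34, 34, 383]);
  translate([297, 0, 0]) cube([34, 34, 383]);
  translate([0, 300, 0]) cube([34, 34, 383]);
  translate([297, 300, 0]) cube([34, 34, 383]);
}
translate([700, 1200, 0]) {
  translate([0, 0, 383]) cube([331, 334, 32]);
  cube([34, 34, 383]);
  translate([297, 0, 0]) cube([34, 34, 383]);
  translate([0, 300, 0]) cube([34, 34, 383]);
  translate([297, 300, 0]) cube([34, 34, 383]);
}
translate([-601, 298, 0]) {
  translate([0, 0, 383]) cube([331, 334, 32]);
  cube([34, 34, 383]);
  translate([297, 0, 0]) cube([34, 34, 383]);
  translate([0, 300, 0]) cube([34, 34, 383]);
  translate([297, 300, 0]) cube([34, 34, 383]);
}
translate([2001, 298, 0]) {
  translate([0, 0, 383]) cube([331, 334, 32]);
  cube([34, 34, 383]);
  translate([297, 0, 0]) cube([34, 34, 383]);
  translate([0, 300, 0]) cube([34, 34, 383]);
  translate([297, 300, 0]) cube([34, 34, 383]);
}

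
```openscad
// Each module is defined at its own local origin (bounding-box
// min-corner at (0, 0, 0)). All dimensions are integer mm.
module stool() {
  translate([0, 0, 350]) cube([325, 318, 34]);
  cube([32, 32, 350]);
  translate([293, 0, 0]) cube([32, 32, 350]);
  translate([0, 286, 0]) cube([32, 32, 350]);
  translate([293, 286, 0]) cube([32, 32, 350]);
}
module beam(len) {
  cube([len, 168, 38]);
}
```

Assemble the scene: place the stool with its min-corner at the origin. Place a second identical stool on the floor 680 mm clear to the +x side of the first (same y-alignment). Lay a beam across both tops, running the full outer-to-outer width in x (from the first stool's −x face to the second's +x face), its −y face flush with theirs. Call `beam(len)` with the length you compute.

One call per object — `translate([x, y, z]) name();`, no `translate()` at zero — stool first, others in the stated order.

stool();
translate([1005, 0, 0]) stool();
translate([0, 0, 384]) beam(1330);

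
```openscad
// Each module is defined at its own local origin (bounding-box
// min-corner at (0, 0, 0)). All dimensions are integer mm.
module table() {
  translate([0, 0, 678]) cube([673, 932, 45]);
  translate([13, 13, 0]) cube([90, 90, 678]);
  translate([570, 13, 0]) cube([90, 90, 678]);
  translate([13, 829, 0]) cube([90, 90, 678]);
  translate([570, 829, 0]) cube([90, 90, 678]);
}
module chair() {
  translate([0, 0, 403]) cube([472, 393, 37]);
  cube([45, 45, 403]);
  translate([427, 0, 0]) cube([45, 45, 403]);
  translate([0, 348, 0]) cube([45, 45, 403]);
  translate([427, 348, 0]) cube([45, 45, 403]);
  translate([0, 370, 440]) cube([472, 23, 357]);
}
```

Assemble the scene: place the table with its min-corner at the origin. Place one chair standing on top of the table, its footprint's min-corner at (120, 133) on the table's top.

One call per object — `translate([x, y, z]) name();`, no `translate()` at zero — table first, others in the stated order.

table();
translate([120, 133, 723]) chair();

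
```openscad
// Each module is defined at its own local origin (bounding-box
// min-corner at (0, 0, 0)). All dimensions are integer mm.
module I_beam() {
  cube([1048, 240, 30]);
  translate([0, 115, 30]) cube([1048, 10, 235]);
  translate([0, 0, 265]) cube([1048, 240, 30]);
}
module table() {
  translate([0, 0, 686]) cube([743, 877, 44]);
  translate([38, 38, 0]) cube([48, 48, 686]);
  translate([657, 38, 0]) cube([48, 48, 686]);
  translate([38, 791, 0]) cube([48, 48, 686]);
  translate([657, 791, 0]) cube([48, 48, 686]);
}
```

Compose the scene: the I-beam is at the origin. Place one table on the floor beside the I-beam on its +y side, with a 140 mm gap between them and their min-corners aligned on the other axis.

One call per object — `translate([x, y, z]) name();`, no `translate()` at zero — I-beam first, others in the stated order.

I_beam();
translate([0, 380, 0]) table();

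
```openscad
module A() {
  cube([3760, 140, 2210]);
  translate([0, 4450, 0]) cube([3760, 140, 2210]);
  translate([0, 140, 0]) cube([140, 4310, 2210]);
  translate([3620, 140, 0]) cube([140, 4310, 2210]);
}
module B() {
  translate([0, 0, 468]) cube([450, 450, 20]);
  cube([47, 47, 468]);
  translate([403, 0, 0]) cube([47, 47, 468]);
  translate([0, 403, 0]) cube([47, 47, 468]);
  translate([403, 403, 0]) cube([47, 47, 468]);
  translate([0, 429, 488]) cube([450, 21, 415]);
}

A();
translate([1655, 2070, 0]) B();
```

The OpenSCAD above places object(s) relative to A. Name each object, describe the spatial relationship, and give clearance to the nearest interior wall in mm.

A is a house frame. B is a chair. The chair sits inside the house frame, centred. The clearance to the nearest interior wall is 1515 mm.

Clearances: x = 1515, y = 1930; minimum 1515 mm.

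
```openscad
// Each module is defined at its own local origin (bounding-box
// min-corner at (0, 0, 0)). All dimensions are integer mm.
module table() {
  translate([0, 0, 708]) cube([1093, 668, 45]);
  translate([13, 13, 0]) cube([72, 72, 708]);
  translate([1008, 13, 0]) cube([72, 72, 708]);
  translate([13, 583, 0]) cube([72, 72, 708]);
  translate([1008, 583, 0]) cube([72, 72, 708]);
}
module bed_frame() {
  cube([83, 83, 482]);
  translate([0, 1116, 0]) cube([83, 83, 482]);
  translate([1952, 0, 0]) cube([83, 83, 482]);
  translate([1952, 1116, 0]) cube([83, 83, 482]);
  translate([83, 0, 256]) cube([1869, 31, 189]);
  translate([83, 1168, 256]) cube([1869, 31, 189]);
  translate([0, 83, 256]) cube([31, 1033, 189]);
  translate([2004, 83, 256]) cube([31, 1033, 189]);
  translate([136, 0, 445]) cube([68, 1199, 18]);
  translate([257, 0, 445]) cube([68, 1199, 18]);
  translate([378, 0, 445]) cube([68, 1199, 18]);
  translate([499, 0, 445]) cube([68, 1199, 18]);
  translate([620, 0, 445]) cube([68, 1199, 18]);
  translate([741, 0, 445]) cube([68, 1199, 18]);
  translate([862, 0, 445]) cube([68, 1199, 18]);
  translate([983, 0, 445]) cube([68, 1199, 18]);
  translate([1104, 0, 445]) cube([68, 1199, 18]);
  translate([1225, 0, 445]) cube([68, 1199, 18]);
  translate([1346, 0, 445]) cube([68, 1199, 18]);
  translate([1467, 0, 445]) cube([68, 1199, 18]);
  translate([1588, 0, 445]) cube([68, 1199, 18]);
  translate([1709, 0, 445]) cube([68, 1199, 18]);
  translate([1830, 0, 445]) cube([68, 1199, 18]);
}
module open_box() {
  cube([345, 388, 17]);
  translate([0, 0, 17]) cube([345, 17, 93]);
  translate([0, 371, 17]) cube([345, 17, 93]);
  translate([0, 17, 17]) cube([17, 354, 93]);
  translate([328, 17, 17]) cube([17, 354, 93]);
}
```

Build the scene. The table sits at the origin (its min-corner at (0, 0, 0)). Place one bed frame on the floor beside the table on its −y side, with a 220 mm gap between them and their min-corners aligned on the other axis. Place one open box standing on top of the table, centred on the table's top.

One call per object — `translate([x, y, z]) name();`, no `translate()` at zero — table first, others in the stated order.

table();
translate([0, -1419, 0]) bed_frame();
translate([374, 140, 753]) open_box();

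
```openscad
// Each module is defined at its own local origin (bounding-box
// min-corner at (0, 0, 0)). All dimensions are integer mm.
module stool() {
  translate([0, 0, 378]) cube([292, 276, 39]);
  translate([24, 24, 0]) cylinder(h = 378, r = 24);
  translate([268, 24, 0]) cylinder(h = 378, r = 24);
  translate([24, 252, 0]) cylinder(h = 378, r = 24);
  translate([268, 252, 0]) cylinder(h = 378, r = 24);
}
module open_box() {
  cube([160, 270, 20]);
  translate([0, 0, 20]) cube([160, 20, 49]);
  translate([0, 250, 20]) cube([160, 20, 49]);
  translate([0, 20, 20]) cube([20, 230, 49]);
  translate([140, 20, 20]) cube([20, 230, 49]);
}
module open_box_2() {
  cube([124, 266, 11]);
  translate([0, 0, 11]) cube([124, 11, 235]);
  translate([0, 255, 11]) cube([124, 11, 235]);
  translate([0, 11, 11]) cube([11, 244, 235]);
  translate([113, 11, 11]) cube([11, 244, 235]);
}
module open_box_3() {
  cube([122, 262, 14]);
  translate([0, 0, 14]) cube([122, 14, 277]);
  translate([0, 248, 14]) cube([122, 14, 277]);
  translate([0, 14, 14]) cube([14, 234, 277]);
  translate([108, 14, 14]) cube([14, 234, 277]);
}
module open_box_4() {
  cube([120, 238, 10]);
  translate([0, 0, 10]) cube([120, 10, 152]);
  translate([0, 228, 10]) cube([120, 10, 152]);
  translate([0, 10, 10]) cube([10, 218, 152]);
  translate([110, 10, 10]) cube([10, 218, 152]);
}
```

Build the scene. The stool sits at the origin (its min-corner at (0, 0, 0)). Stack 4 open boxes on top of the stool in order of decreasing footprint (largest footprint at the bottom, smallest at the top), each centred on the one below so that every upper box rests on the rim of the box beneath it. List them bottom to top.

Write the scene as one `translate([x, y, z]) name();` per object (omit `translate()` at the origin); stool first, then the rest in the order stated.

stool();
translate([66, 3, 417]) open_box();
translate([84, 5, 486]) open_box_2();
translate([85, 7, 732]) open_box_3();
translate([86, 19, 1023]) open_box_4();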